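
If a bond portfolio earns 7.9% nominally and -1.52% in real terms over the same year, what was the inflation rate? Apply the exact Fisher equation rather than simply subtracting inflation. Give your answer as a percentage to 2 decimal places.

From (1+r_nom) = (1+r_real)(1+π), we get 1+π = (1 + 7.9%)/(1 − 1.52%) = 1.079/0.9848 ≈ 1.09565.
So π ≈ 9.5654%.

9.57%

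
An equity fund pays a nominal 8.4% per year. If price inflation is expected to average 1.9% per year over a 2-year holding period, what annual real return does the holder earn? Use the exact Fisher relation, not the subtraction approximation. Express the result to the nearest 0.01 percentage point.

6.38%

With constant rates the annual real return is the same each year: (1+8.4%)/(1+1.9%) − 1 = 0.06379.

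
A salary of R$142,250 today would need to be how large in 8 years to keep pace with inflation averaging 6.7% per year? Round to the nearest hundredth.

R$238,983.34

Cumulative price-level factor: (1+6.7%)^8 ≈ 1.6800234952.
Multiplying R$142,250 by the price-level factor gives the future nominal sum.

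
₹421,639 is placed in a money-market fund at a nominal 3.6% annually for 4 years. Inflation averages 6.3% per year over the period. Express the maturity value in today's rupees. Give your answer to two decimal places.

₹380,405.46

Nominal value at maturity: ₹421,639 × (1 + 3.6%)^4 ≈ ₹485,713.08.
Price-level factor over 4 years: (1 + 6.3%)^4 ≈ 1.2768299410.
Dividing the nominal maturity value by the price-level factor gives the value in today's money.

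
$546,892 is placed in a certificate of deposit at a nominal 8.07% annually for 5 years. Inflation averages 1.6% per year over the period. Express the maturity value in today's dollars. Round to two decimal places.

$744,661.31

Nominal value at maturity: $546,892 × (1 + 8.07%)^5 ≈ $806,171.29.
Price-level factor over 5 years: (1 + 1.6%)^5 ≈ 1.0826012887.
The maturity value deflated by that factor is the answer in today's purchasing power.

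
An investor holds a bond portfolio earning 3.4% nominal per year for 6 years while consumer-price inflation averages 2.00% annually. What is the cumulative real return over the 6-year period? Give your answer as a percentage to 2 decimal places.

8.52%

The annual real rate is (1+3.4%)/(1+2.00%) − 1 = 1.3725%.
Compounded over 6 years: (1 + 0.013725)^6 − 1 ≈ 0.08523.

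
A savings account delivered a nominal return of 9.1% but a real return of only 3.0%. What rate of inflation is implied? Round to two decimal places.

5.92%

From (1+r_nom) = (1+r_real)(1+π), we get 1+π = (1 + 9.1%)/(1 + 3.0%) = 1.091/1.030 ≈ 1.05922.
So π ≈ 5.9223%.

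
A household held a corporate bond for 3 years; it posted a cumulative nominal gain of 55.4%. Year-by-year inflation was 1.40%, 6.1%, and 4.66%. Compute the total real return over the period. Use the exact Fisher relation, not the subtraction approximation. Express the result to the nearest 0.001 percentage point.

38.012%

Cumulative inflation factor: 1.0140 × 1.061 × 1.0466 ≈ 1.12599.
Nominal growth factor: 1.55400. Real growth factor = 1.55400 / 1.12599 ≈ 1.38012.
Total real return ≈ 38.0120%.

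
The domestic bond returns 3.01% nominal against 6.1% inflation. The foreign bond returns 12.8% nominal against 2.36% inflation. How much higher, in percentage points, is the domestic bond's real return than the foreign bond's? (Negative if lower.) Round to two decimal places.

The domestic bond real return: 1.0301/1.061 − 1 = -2.912%.
The foreign bond real return: 1.128/1.0236 − 1 = 10.199%.
Difference: -2.912 − 10.199 = -13.111 pp.

-13.11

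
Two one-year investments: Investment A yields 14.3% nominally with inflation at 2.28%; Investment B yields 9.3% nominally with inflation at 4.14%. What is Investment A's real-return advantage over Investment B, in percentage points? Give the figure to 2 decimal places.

6.80

Investment A real return: 1.143/1.0228 − 1 = 11.752%.
Investment B real return: 1.093/1.0414 − 1 = 4.955%.
Difference: 11.752 − 4.955 = 6.797 pp.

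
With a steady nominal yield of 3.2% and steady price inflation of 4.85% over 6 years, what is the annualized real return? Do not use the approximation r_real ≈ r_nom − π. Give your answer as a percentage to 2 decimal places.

-1.57%

With constant rates the annual real return is the same each year: (1+3.2%)/(1+4.85%) − 1 = -0.01574.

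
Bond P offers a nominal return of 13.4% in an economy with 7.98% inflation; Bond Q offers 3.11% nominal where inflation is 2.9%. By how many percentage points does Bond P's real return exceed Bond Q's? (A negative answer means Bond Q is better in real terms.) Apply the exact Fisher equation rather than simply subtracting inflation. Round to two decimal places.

Bond P real return: 1.134/1.0798 − 1 = 5.019%.
Bond Q real return: 1.0311/1.029 − 1 = 0.204%.
Difference: 5.019 − 0.204 = 4.815 pp.

4.82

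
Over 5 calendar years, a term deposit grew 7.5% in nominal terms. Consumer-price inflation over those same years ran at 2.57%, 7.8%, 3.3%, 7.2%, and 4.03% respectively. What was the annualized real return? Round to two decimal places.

-3.34%

Cumulative inflation factor: 1.0257 × 1.078 × 1.033 × 1.072 × 1.0403 ≈ 1.27378.
Nominal growth factor: 1.07500. Real growth factor = 1.07500 / 1.27378 ≈ 0.84395.
Annualized: 0.84395^(1/5) − 1 ≈ -0.03336.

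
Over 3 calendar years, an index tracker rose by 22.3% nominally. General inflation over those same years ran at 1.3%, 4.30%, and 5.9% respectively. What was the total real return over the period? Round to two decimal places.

Cumulative inflation factor: 1.013 × 1.0430 × 1.059 ≈ 1.11890.
Nominal growth factor: 1.22300. Real growth factor = 1.22300 / 1.11890 ≈ 1.09304.
Total real return ≈ 9.3042%.

9.30%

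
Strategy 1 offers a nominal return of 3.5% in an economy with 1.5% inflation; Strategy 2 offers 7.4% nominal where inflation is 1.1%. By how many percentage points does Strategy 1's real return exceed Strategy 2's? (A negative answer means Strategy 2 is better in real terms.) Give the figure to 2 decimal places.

-4.26

Strategy 1 real return: 1.035/1.015 − 1 = 1.970%.
Strategy 2 real return: 1.074/1.011 − 1 = 6.231%.
Difference: 1.970 − 6.231 = -4.261 pp.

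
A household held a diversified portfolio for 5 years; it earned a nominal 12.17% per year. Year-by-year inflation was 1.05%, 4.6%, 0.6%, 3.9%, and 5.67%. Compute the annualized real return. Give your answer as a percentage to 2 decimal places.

Cumulative inflation factor: 1.0105 × 1.046 × 1.006 × 1.039 × 1.0567 ≈ 1.16744.
Nominal growth factor: 1.77576. Real growth factor = 1.77576 / 1.16744 ≈ 1.52107.
Annualized: 1.52107^(1/5) − 1 ≈ 0.08750.

8.75%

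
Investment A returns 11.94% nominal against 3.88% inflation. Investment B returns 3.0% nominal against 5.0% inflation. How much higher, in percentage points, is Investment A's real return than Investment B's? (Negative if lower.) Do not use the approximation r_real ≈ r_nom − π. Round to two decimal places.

Investment A real return: 1.1194/1.0388 − 1 = 7.759%.
Investment B real return: 1.030/1.050 − 1 = -1.905%.
Difference: 7.759 − (-1.905) = 9.664 pp.

9.66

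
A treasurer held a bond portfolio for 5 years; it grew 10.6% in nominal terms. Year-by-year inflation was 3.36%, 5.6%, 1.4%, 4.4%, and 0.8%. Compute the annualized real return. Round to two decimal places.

-1.03%

Cumulative inflation factor: 1.0336 × 1.056 × 1.014 × 1.044 × 1.008 ≈ 1.16470.
Nominal growth factor: 1.10600. Real growth factor = 1.10600 / 1.16470 ≈ 0.94960.
Annualized: 0.94960^(1/5) − 1 ≈ -0.01029.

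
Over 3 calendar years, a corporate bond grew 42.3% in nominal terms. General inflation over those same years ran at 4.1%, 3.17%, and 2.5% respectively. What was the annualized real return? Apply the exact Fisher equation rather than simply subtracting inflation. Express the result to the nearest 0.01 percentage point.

Cumulative inflation factor: 1.041 × 1.0317 × 1.025 ≈ 1.10085.
Nominal growth factor: 1.42300. Real growth factor = 1.42300 / 1.10085 ≈ 1.29264.
Annualized: 1.29264^(1/3) − 1 ≈ 0.08933.

8.93%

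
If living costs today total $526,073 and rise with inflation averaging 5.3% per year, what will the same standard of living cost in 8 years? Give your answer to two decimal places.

Cumulative price-level factor: (1+5.3%)^8 ≈ 1.5115654947.
Multiplying $526,073 by the price-level factor gives the future nominal sum.

$795,193.79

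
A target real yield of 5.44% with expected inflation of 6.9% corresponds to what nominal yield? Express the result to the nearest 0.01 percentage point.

By the Fisher equation, 1 + r_nom = (1 + 5.44%)(1 + 6.9%) = 1.0544 × 1.069 = 1.1271536.
So r_nom = 12.71536%.

12.72%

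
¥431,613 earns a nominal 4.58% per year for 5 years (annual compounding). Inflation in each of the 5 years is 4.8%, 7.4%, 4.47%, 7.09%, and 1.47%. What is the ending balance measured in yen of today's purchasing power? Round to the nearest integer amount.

¥422,565

Nominal value at maturity: ¥431,613 × (1 + 4.58%)^5 ≈ ¥539,930.
Price-level factor over 5 years: 1.048 × 1.074 × 1.0447 × 1.0709 × 1.0147 ≈ 1.2777436686.
The maturity value deflated by that factor is the answer in today's purchasing power.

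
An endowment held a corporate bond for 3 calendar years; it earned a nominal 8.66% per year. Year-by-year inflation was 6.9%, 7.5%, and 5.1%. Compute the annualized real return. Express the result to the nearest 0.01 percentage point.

Cumulative inflation factor: 1.069 × 1.075 × 1.051 ≈ 1.20778.
Nominal growth factor: 1.28295. Real growth factor = 1.28295 / 1.20778 ≈ 1.06223.
Annualized: 1.06223^(1/3) − 1 ≈ 0.02033.

2.03%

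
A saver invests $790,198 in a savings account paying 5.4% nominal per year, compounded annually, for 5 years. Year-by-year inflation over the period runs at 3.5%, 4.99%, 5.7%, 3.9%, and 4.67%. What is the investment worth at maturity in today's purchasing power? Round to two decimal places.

$822,882.71

Nominal value at maturity: $790,198 × (1 + 5.4%)^5 ≈ $1,027,871.87.
Price-level factor over 5 years: 1.035 × 1.0499 × 1.057 × 1.039 × 1.0467 ≈ 1.2491110335.
The maturity value deflated by that factor is the answer in today's purchasing power.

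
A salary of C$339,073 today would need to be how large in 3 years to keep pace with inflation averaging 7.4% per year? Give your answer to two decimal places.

Cumulative price-level factor: (1+7.4%)^3 = 1.238833224.
Multiplying C$339,073 by the price-level factor gives the future nominal sum.

C$420,054.90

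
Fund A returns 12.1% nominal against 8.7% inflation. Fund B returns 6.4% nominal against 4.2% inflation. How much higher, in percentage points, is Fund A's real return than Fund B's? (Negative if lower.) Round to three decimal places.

1.017

Fund A real return: 1.121/1.087 − 1 = 3.1279%.
Fund B real return: 1.064/1.042 − 1 = 2.1113%.
Difference: 3.1279 − 2.1113 = 1.0166 pp.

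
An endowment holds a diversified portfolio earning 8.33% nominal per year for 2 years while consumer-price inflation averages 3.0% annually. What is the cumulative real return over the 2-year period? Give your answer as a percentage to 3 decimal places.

10.617%

The annual real rate is (1+8.33%)/(1+3.0%) − 1 = 5.1748%.
Compounded over 2 years: (1 + 0.051748)^2 − 1 ≈ 0.10617.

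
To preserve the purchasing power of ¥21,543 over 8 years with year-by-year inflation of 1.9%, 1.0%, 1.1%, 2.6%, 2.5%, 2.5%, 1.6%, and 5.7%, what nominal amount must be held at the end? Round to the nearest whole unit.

Cumulative price-level factor: 1.019 × 1.010 × 1.011 × 1.026 × 1.025 × 1.025 × 1.016 × 1.057 ≈ 1.2045102504.
The nominal amount required is ¥21,543 scaled up by that factor.

¥25,949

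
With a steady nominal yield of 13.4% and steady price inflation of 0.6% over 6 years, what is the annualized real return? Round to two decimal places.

12.72%

With constant rates the annual real return is the same each year: (1+13.4%)/(1+0.6%) − 1 = 0.12724.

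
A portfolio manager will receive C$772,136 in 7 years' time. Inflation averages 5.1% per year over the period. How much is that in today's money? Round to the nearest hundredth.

Price-level factor over 7 years: (1 + 5.1%)^7 ≈ 1.4165079366.
Purchasing power today: C$772,136 divided by that factor.

C$545,098.25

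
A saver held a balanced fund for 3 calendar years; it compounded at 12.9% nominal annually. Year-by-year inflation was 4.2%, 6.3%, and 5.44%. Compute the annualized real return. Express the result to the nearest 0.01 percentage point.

7.21%

Cumulative inflation factor: 1.042 × 1.063 × 1.0544 ≈ 1.16790.
Nominal growth factor: 1.43907. Real growth factor = 1.43907 / 1.16790 ≈ 1.23218.
Annualized: 1.23218^(1/3) − 1 ≈ 0.07207.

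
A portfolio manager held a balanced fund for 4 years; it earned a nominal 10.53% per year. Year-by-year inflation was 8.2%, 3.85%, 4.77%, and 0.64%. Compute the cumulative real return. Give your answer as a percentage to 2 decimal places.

Cumulative inflation factor: 1.082 × 1.0385 × 1.0477 × 1.0064 ≈ 1.18479.
Nominal growth factor: 1.49252. Real growth factor = 1.49252 / 1.18479 ≈ 1.25974.
Total real return ≈ 25.9735%.

25.97%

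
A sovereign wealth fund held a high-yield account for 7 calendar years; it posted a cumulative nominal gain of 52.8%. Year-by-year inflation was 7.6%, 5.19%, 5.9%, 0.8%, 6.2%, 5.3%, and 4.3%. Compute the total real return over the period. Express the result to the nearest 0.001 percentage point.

Cumulative inflation factor: 1.076 × 1.0519 × 1.059 × 1.008 × 1.062 × 1.053 × 1.043 ≈ 1.40923.
Nominal growth factor: 1.52800. Real growth factor = 1.52800 / 1.40923 ≈ 1.08428.
Total real return ≈ 8.4284%.

8.428%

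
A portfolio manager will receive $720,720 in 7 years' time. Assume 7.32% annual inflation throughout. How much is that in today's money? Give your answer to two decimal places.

$439,543.56

Price-level factor over 7 years: (1 + 7.32%)^7 ≈ 1.6397009489.
Purchasing power today: $720,720 divided by that factor.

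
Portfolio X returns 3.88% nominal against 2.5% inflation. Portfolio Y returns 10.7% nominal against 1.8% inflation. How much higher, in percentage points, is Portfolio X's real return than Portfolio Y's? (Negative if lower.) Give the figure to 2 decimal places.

Portfolio X real return: 1.0388/1.025 − 1 = 1.346%.
Portfolio Y real return: 1.107/1.018 − 1 = 8.743%.
Difference: 1.346 − 8.743 = -7.397 pp.

-7.40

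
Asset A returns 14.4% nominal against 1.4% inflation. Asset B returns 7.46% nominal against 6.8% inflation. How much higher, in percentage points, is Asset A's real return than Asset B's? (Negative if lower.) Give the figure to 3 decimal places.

12.203

Asset A real return: 1.144/1.014 − 1 = 12.8205%.
Asset B real return: 1.0746/1.068 − 1 = 0.6180%.
Difference: 12.8205 − 0.6180 = 12.2025 pp.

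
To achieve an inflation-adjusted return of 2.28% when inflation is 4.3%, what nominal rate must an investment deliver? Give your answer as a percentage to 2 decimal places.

By the Fisher equation, 1 + r_nom = (1 + 2.28%)(1 + 4.3%) = 1.0228 × 1.043 = 1.0667804.
So r_nom = 6.67804%.

6.68%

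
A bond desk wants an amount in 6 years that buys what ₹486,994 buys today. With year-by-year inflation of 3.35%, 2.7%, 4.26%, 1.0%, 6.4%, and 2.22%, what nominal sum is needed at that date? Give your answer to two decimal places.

Cumulative price-level factor: 1.0335 × 1.027 × 1.0426 × 1.010 × 1.064 × 1.0222 ≈ 1.2156191234.
The nominal amount required is ₹486,994 scaled up by that factor.

₹591,999.22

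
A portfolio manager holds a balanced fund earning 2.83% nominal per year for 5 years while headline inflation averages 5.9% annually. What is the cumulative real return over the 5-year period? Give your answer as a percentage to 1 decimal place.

-13.7%

The annual real rate is (1+2.83%)/(1+5.9%) − 1 = -2.8990%.
Compounded over 5 years: (1 + -0.028990)^5 − 1 ≈ -0.13678.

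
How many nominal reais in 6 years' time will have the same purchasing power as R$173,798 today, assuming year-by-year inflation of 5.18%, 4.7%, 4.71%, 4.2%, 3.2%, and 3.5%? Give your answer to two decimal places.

R$223,049.14

Cumulative price-level factor: 1.0518 × 1.047 × 1.0471 × 1.042 × 1.032 × 1.035 ≈ 1.2833814975.
The nominal amount required is R$173,798 scaled up by that factor.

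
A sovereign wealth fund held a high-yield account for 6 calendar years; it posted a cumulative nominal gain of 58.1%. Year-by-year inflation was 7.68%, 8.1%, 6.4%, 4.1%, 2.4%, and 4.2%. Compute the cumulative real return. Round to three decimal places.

14.924%

Cumulative inflation factor: 1.0768 × 1.081 × 1.064 × 1.041 × 1.024 × 1.042 ≈ 1.37569.
Nominal growth factor: 1.58100. Real growth factor = 1.58100 / 1.37569 ≈ 1.14924.
Total real return ≈ 14.9241%.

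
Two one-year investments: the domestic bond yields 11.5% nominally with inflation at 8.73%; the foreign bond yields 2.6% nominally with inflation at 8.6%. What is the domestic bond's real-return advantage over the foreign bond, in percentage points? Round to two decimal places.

The domestic bond real return: 1.115/1.0873 − 1 = 2.548%.
The foreign bond real return: 1.026/1.086 − 1 = -5.525%.
Difference: 2.548 − (-5.525) = 8.073 pp.

8.07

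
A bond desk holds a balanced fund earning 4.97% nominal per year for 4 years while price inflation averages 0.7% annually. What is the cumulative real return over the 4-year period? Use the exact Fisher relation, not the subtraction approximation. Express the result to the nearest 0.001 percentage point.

18.071%

The annual real rate is (1+4.97%)/(1+0.7%) − 1 = 4.2403%.
Compounded over 4 years: (1 + 0.042403)^4 − 1 ≈ 0.18071.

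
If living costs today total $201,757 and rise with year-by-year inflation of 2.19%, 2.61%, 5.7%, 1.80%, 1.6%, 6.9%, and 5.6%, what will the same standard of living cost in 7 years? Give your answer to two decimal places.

$261,086.73

Cumulative price-level factor: 1.0219 × 1.0261 × 1.057 × 1.0180 × 1.016 × 1.069 × 1.056 ≈ 1.2940652748.
Multiplying $201,757 by the price-level factor gives the future nominal sum.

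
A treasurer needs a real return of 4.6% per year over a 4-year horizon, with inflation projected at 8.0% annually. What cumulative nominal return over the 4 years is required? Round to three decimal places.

Required annual nominal rate: (1+4.6%)(1+8.0%) − 1 = 12.968%.
Cumulative over 4 years: (1 + 0.12968)^4 − 1 ≈ 0.62863.

62.863%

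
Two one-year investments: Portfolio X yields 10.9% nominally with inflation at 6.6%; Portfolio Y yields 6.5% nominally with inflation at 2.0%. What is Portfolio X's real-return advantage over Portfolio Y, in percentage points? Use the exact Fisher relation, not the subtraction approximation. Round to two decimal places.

-0.38

Portfolio X real return: 1.109/1.066 − 1 = 4.034%.
Portfolio Y real return: 1.065/1.020 − 1 = 4.412%.
Difference: 4.034 − 4.412 = -0.378 pp.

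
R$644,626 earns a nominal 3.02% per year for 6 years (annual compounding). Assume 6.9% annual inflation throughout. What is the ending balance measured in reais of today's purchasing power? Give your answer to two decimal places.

Nominal value at maturity: R$644,626 × (1 + 3.02%)^6 ≈ R$770,614.35.
Price-level factor over 6 years: (1 + 6.9%)^6 ≈ 1.4923346789.
The maturity value deflated by that factor is the answer in today's purchasing power.

R$516,381.72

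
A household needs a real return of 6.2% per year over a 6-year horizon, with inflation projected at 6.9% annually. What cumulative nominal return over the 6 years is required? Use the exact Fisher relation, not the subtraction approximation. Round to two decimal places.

114.10%

Required annual nominal rate: (1+6.2%)(1+6.9%) − 1 = 13.5278%.
Cumulative over 6 years: (1 + 0.135278)^6 − 1 ≈ 1.14098.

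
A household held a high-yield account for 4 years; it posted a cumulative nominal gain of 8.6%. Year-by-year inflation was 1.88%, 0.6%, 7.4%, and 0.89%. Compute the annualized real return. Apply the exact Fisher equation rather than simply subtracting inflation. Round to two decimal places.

Cumulative inflation factor: 1.0188 × 1.006 × 1.074 × 1.0089 ≈ 1.11055.
Nominal growth factor: 1.08600. Real growth factor = 1.08600 / 1.11055 ≈ 0.97789.
Annualized: 0.97789^(1/4) − 1 ≈ -0.00557.

-0.56%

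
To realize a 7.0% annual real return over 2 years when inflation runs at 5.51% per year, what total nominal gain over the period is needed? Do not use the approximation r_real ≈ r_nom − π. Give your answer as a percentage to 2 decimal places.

Required annual nominal rate: (1+7.0%)(1+5.51%) − 1 = 12.8957%.
Cumulative over 2 years: (1 + 0.128957)^2 − 1 ≈ 0.27454.

27.45%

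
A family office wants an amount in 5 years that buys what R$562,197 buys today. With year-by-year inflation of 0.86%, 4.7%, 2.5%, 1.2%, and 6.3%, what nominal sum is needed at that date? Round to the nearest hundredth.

Cumulative price-level factor: 1.0086 × 1.047 × 1.025 × 1.012 × 1.063 ≈ 1.1644029255.
Multiplying R$562,197 by the price-level factor gives the future nominal sum.

R$654,623.83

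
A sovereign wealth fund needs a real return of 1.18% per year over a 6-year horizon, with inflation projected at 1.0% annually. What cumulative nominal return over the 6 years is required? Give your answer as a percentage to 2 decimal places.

13.89%

Required annual nominal rate: (1+1.18%)(1+1.0%) − 1 = 2.1918%.
Cumulative over 6 years: (1 + 0.021918)^6 − 1 ≈ 0.13893.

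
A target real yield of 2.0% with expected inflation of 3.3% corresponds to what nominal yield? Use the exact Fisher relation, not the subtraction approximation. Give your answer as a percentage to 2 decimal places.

By the Fisher equation, 1 + r_nom = (1 + 2.0%)(1 + 3.3%) = 1.020 × 1.033 = 1.05366.
So r_nom = 5.366%.

5.37%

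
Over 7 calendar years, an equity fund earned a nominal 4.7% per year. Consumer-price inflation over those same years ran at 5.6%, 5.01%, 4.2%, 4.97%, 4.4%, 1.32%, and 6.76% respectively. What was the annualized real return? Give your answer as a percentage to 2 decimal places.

0.10%

Cumulative inflation factor: 1.056 × 1.0501 × 1.042 × 1.0497 × 1.044 × 1.0132 × 1.0676 ≈ 1.36972.
Nominal growth factor: 1.37920. Real growth factor = 1.37920 / 1.36972 ≈ 1.00692.
Annualized: 1.00692^(1/7) − 1 ≈ 0.00099.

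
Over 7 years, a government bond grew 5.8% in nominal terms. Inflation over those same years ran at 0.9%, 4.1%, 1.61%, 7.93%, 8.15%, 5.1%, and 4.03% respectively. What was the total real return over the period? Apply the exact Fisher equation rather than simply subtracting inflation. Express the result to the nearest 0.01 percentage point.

-22.33%

Cumulative inflation factor: 1.009 × 1.041 × 1.0161 × 1.0793 × 1.0815 × 1.051 × 1.0403 ≈ 1.36210.
Nominal growth factor: 1.05800. Real growth factor = 1.05800 / 1.36210 ≈ 0.77674.
Total real return ≈ -22.3257%.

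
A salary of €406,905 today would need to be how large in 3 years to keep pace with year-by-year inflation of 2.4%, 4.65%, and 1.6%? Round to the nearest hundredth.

€443,022.64

Cumulative price-level factor: 1.024 × 1.0465 × 1.016 = 1.088761856.
The nominal amount required is €406,905 scaled up by that factor.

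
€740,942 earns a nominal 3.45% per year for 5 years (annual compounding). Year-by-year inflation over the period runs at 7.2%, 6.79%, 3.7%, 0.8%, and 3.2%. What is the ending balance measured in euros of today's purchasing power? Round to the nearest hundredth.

€710,873.51

Nominal value at maturity: €740,942 × (1 + 3.45%)^5 ≈ €877,883.10.
Price-level factor over 5 years: 1.072 × 1.0679 × 1.037 × 1.008 × 1.032 ≈ 1.2349357344.
The maturity value deflated by that factor is the answer in today's purchasing power.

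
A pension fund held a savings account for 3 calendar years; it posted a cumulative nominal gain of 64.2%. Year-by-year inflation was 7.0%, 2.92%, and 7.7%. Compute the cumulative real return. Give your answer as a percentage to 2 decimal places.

Cumulative inflation factor: 1.070 × 1.0292 × 1.077 ≈ 1.18604.
Nominal growth factor: 1.64200. Real growth factor = 1.64200 / 1.18604 ≈ 1.38444.
Total real return ≈ 38.4439%.

38.44%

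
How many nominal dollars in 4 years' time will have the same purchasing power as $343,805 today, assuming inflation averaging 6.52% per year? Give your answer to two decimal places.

Cumulative price-level factor: (1+6.52%)^4 ≈ 1.2874329826.
The nominal amount required is $343,805 scaled up by that factor.

$442,625.90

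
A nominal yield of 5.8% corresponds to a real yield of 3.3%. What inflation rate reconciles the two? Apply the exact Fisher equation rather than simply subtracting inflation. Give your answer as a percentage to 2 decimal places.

2.42%

From (1+r_nom) = (1+r_real)(1+π), we get 1+π = (1 + 5.8%)/(1 + 3.3%) = 1.058/1.033 ≈ 1.02420.
So π ≈ 2.4201%.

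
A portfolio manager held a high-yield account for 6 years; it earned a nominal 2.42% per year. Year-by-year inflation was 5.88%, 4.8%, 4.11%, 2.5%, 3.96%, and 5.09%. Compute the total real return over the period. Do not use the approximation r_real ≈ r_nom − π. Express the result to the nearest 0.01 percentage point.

Cumulative inflation factor: 1.0588 × 1.048 × 1.0411 × 1.025 × 1.0396 × 1.0509 ≈ 1.29366.
Nominal growth factor: 1.15427. Real growth factor = 1.15427 / 1.29366 ≈ 0.89226.
Total real return ≈ -10.7744%.

-10.77%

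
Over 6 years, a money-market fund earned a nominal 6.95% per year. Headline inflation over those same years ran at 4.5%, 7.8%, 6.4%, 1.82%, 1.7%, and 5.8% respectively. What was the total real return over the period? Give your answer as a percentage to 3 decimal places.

Cumulative inflation factor: 1.045 × 1.078 × 1.064 × 1.0182 × 1.017 × 1.058 ≈ 1.31316.
Nominal growth factor: 1.49653. Real growth factor = 1.49653 / 1.31316 ≈ 1.13964.
Total real return ≈ 13.9642%.

13.964%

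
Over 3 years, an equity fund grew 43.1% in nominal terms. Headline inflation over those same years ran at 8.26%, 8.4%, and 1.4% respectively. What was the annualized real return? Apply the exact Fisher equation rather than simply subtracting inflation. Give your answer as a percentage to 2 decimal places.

Cumulative inflation factor: 1.0826 × 1.084 × 1.014 ≈ 1.18997.
Nominal growth factor: 1.43100. Real growth factor = 1.43100 / 1.18997 ≈ 1.20255.
Annualized: 1.20255^(1/3) − 1 ≈ 0.06341.

6.34%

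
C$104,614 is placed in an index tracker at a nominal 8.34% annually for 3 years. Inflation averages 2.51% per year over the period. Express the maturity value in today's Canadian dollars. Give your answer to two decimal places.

C$123,497.34

Nominal value at maturity: C$104,614 × (1 + 8.34%)^3 ≈ C$133,032.06.
Price-level factor over 3 years: (1 + 2.51%)^3 ≈ 1.0772058433.
Dividing the nominal maturity value by the price-level factor gives the value in today's money.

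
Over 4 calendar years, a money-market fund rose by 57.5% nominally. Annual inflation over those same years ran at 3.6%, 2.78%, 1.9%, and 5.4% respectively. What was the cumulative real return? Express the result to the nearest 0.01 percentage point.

37.72%

Cumulative inflation factor: 1.036 × 1.0278 × 1.019 × 1.054 ≈ 1.14362.
Nominal growth factor: 1.57500. Real growth factor = 1.57500 / 1.14362 ≈ 1.37720.
Total real return ≈ 37.7201%.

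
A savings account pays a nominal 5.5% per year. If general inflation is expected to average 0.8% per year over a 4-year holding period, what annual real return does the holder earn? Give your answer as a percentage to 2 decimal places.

With constant rates the annual real return is the same each year: (1+5.5%)/(1+0.8%) − 1 = 0.04663.

4.66%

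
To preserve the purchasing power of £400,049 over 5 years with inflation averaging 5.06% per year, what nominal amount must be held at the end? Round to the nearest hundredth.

£512,035.62

Cumulative price-level factor: (1+5.06%)^5 ≈ 1.2799322511.
Multiplying £400,049 by the price-level factor gives the future nominal sum.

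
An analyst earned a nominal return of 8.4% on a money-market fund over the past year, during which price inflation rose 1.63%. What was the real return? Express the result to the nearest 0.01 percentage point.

Real return via the Fisher equation: (1 + 8.4%)/(1 + 1.63%) − 1 = 1.084/1.0163 − 1 ≈ 0.06661.

6.66%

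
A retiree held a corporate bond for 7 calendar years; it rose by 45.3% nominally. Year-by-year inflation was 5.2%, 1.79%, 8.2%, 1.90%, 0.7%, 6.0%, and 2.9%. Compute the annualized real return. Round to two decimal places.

1.64%

Cumulative inflation factor: 1.052 × 1.0179 × 1.082 × 1.0190 × 1.007 × 1.060 × 1.029 ≈ 1.29680.
Nominal growth factor: 1.45300. Real growth factor = 1.45300 / 1.29680 ≈ 1.12045.
Annualized: 1.12045^(1/7) − 1 ≈ 0.01638.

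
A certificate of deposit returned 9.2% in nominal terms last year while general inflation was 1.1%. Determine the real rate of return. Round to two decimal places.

Real return via the Fisher equation: (1 + 9.2%)/(1 + 1.1%) − 1 = 1.092/1.011 − 1 ≈ 0.08012.

8.01%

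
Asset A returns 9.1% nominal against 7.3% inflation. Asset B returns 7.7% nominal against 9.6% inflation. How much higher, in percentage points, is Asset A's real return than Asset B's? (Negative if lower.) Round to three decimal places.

Asset A real return: 1.091/1.073 − 1 = 1.6775%.
Asset B real return: 1.077/1.096 − 1 = -1.7336%.
Difference: 1.6775 − (-1.7336) = 3.4111 pp.

3.411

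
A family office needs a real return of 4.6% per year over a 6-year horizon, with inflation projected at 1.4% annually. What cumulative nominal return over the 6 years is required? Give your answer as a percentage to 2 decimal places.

42.37%

Required annual nominal rate: (1+4.6%)(1+1.4%) − 1 = 6.0644%.
Cumulative over 6 years: (1 + 0.060644)^6 − 1 ≈ 0.42370.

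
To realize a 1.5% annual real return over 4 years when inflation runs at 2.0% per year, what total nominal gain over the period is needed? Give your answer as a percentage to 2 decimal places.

14.89%

Required annual nominal rate: (1+1.5%)(1+2.0%) − 1 = 3.53%.
Cumulative over 4 years: (1 + 0.0353)^4 − 1 ≈ 0.14885.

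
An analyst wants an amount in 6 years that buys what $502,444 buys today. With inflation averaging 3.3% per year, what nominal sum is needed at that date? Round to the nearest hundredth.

Cumulative price-level factor: (1+3.3%)^6 ≈ 1.2150717649.
Multiplying $502,444 by the price-level factor gives the future nominal sum.

$610,505.52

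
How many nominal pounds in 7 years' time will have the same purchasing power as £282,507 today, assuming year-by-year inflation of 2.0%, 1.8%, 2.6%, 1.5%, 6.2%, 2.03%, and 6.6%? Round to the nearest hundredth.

£352,858.17

Cumulative price-level factor: 1.020 × 1.018 × 1.026 × 1.015 × 1.062 × 1.0203 × 1.066 ≈ 1.2490245103.
The nominal amount required is £282,507 scaled up by that factor.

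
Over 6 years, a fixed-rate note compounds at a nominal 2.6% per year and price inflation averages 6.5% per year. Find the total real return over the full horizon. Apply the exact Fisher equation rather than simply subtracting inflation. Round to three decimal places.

The annual real rate is (1+2.6%)/(1+6.5%) − 1 = -3.6620%.
Compounded over 6 years: (1 + -0.036620)^6 − 1 ≈ -0.20056.

-20.056%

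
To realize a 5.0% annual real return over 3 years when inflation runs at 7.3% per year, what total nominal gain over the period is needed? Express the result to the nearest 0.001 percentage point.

43.010%

Required annual nominal rate: (1+5.0%)(1+7.3%) − 1 = 12.665%.
Cumulative over 3 years: (1 + 0.12665)^3 − 1 ≈ 0.43010.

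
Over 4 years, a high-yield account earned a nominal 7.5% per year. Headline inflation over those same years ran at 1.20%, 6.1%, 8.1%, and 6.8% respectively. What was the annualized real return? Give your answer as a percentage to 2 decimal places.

1.88%

Cumulative inflation factor: 1.0120 × 1.061 × 1.081 × 1.068 ≈ 1.23963.
Nominal growth factor: 1.33547. Real growth factor = 1.33547 / 1.23963 ≈ 1.07731.
Annualized: 1.07731^(1/4) − 1 ≈ 0.01879.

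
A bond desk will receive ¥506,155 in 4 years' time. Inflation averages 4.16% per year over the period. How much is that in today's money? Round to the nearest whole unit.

¥430,011

Price-level factor over 4 years: (1 + 4.16%)^4 ≈ 1.1770743200.
Purchasing power today: ¥506,155 divided by that factor.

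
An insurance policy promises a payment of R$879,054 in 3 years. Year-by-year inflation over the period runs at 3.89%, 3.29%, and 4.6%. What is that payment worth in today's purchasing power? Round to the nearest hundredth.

R$783,162.43

Price-level factor over 3 years: 1.0389 × 1.0329 × 1.046 ≈ 1.1224414813.
Purchasing power today: R$879,054 divided by that factor.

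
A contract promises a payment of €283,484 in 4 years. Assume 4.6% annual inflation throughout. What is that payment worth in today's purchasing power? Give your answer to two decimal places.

Price-level factor over 4 years: (1 + 4.6%)^4 ≈ 1.1970898215.
Purchasing power today: €283,484 divided by that factor.

€236,810.97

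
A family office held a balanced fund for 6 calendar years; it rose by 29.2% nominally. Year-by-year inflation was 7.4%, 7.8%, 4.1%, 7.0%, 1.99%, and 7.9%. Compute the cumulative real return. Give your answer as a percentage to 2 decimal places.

Cumulative inflation factor: 1.074 × 1.078 × 1.041 × 1.070 × 1.0199 × 1.079 ≈ 1.41918.
Nominal growth factor: 1.29200. Real growth factor = 1.29200 / 1.41918 ≈ 0.91039.
Total real return ≈ -8.9613%.

-8.96%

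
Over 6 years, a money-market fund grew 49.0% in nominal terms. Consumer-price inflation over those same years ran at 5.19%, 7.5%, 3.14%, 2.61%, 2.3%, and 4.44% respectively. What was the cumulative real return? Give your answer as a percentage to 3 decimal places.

16.532%

Cumulative inflation factor: 1.0519 × 1.075 × 1.0314 × 1.0261 × 1.023 × 1.0444 ≈ 1.27862.
Nominal growth factor: 1.49000. Real growth factor = 1.49000 / 1.27862 ≈ 1.16532.
Total real return ≈ 16.5317%.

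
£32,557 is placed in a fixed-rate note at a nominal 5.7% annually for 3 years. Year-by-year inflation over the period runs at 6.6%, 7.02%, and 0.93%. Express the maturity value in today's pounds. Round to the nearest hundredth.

Nominal value at maturity: £32,557 × (1 + 5.7%)^3 ≈ £38,447.61.
Price-level factor over 3 years: 1.066 × 1.0702 × 1.0093 ≈ 1.1514429488.
The maturity value deflated by that factor is the answer in today's purchasing power.

£33,390.81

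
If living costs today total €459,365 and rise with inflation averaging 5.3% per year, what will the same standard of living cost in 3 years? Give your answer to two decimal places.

Cumulative price-level factor: (1+5.3%)^3 = 1.167575877.
Multiplying €459,365 by the price-level factor gives the future nominal sum.

€536,343.49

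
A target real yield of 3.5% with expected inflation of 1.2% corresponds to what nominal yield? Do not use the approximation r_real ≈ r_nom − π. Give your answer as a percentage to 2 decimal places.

By the Fisher equation, 1 + r_nom = (1 + 3.5%)(1 + 1.2%) = 1.035 × 1.012 = 1.04742.
So r_nom = 4.742%.

4.74%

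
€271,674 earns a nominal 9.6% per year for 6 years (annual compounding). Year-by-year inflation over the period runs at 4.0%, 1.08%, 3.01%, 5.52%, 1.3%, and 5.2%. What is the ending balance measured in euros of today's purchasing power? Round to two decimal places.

Nominal value at maturity: €271,674 × (1 + 9.6%)^6 ≈ €470,881.25.
Price-level factor over 6 years: 1.040 × 1.0108 × 1.0301 × 1.0552 × 1.013 × 1.052 ≈ 1.2176933308.
The maturity value deflated by that factor is the answer in today's purchasing power.

€386,699.38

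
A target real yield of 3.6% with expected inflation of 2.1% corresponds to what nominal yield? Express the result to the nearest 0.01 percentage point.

By the Fisher equation, 1 + r_nom = (1 + 3.6%)(1 + 2.1%) = 1.036 × 1.021 = 1.057756.
So r_nom = 5.7756%.

5.78%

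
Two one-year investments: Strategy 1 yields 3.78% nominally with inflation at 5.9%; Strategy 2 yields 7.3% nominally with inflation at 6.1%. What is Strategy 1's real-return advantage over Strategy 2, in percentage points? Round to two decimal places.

Strategy 1 real return: 1.0378/1.059 − 1 = -2.002%.
Strategy 2 real return: 1.073/1.061 − 1 = 1.131%.
Difference: -2.002 − 1.131 = -3.133 pp.

-3.13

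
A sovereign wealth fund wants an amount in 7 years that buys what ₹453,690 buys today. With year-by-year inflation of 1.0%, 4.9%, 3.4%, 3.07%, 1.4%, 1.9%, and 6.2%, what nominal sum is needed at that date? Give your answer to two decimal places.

₹562,141.36

Cumulative price-level factor: 1.010 × 1.049 × 1.034 × 1.0307 × 1.014 × 1.019 × 1.062 ≈ 1.2390428689.
Multiplying ₹453,690 by the price-level factor gives the future nominal sum.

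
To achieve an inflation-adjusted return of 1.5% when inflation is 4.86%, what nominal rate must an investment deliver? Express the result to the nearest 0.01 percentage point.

6.43%

By the Fisher equation, 1 + r_nom = (1 + 1.5%)(1 + 4.86%) = 1.015 × 1.0486 = 1.064329.
So r_nom = 6.4329%.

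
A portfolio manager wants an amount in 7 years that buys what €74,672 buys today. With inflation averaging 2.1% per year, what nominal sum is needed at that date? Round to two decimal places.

Cumulative price-level factor: (1+2.1%)^7 ≈ 1.1565920282.
The nominal amount required is €74,672 scaled up by that factor.

€86,365.04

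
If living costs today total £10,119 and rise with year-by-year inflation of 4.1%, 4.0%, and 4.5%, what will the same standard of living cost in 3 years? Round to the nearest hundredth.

£11,448.22

Cumulative price-level factor: 1.041 × 1.040 × 1.045 = 1.1313588.
Multiplying £10,119 by the price-level factor gives the future nominal sum.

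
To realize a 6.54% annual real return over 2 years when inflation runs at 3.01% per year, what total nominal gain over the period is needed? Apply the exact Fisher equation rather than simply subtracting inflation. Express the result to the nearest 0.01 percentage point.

Required annual nominal rate: (1+6.54%)(1+3.01%) − 1 = 9.746854%.
Cumulative over 2 years: (1 + 0.09746854)^2 − 1 ≈ 0.20444.

20.44%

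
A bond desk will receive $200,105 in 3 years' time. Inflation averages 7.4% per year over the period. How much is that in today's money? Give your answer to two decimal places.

$161,526.99

Price-level factor over 3 years: (1 + 7.4%)^3 = 1.238833224.
Purchasing power today: $200,105 divided by that factor.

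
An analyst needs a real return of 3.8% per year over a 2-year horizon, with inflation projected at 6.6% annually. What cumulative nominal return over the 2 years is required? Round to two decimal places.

22.44%

Required annual nominal rate: (1+3.8%)(1+6.6%) − 1 = 10.6508%.
Cumulative over 2 years: (1 + 0.106508)^2 − 1 ≈ 0.22436.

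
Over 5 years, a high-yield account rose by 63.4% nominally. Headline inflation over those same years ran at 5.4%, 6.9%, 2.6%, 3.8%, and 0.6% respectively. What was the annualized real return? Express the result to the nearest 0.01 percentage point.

Cumulative inflation factor: 1.054 × 1.069 × 1.026 × 1.038 × 1.006 ≈ 1.20715.
Nominal growth factor: 1.63400. Real growth factor = 1.63400 / 1.20715 ≈ 1.35360.
Annualized: 1.35360^(1/5) − 1 ≈ 0.06242.

6.24%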